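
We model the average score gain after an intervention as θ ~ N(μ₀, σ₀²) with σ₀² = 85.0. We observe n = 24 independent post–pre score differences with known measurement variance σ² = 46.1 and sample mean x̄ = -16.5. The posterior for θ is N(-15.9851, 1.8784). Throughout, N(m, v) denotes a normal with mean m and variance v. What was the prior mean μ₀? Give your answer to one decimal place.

μ₀ = 6.8

With known observation variance, the Normal–Normal posterior has precision τ_n = τ₀ + n/σ² and mean μ_n = (τ₀μ₀ + (n/σ²)x̄)/τ_n.
Here τ₀ = 1/85.0 = 0.011765 and τ_data = 24/46.1 = 0.520607, so τ_n = 0.532372.
Rearranging for μ₀: μ₀ = (μ_n·τ_n − τ_data·x̄)/τ₀ = (-15.9851·0.532372 − 0.520607·-16.5) / 0.011765 = 0.079996/0.011765 ≈ 6.8.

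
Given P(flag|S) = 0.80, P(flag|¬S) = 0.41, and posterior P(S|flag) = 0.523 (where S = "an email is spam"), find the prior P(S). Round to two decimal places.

P(S) = 0.36

Bayes' rule in odds form gives O(S|E) = O(S)·[P(E|S)/P(E|¬S)], hence O(S) = O(S|E)/LR.
Posterior odds = 0.523/(1−0.523) = 1.0964. LR = 0.80/0.41 = 1.9512.
Prior odds = 1.0964/1.9512 = 0.5619, so P(S) = 0.5619/(1+0.5619) ≈ 0.36.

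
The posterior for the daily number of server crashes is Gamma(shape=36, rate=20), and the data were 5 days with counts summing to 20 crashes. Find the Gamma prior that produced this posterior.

Gamma(shape=16, rate=15)

Gamma–Poisson conjugacy: posterior shape = α + Σxᵢ, posterior rate = β + n.
So α = 36 − 20 = 16 and β = 20 − 5 = 15.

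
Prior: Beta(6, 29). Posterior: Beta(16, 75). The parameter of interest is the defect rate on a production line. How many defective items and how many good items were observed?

Under Beta–binomial conjugacy the posterior parameters are (α+s, β+f).
So s = 16 − 6 = 10 and f = 75 − 29 = 46.

10 defective items and 46 good items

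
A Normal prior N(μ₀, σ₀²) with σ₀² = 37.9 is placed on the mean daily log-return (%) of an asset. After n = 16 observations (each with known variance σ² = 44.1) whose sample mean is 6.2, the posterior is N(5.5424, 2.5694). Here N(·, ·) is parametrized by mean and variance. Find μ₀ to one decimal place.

With known observation variance, the Normal–Normal posterior has precision τ_n = τ₀ + n/σ² and mean μ_n = (τ₀μ₀ + (n/σ²)x̄)/τ_n.
Here τ₀ = 1/37.9 = 0.026385 and τ_data = 16/44.1 = 0.362812, so τ_n = 0.389197.
Rearranging for μ₀: μ₀ = (μ_n·τ_n − τ_data·x̄)/τ₀ = (5.5424·0.389197 − 0.362812·6.2) / 0.026385 = -0.092349/0.026385 ≈ -3.5.

μ₀ = -3.5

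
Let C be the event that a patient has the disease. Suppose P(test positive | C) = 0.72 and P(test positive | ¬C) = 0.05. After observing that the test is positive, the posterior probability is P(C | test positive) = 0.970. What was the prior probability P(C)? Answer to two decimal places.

In odds form, posterior odds = prior odds × likelihood ratio, so prior odds = posterior odds ÷ LR.
Posterior odds = 0.970/(1−0.970) = 32.3333. LR = 0.72/0.05 = 14.4000.
Prior odds = 32.3333/14.4000 = 2.2454, so P(C) = 2.2454/(1+2.2454) ≈ 0.69.

P(C) = 0.69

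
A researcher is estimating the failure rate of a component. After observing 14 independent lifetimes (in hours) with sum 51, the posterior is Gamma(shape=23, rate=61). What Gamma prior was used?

Gamma(shape=9, rate=10)

Gamma–exponential conjugacy: posterior shape = α + n, posterior rate = β + Σtᵢ.
So α = 23 − 14 = 9 and β = 61 − 51 = 10.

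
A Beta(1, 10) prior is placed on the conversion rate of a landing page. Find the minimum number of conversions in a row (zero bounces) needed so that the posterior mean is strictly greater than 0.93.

After k conversions and 0 bounces the posterior is Beta(1+k, 10), with mean (1+k)/(1+10+k).
Set (1+k)/(11+k) > 0.93 and solve: k > (0.93·11 − 1)/(1 − 0.93) = 131.857.
The smallest integer exceeding 131.857 is 132.

k = 132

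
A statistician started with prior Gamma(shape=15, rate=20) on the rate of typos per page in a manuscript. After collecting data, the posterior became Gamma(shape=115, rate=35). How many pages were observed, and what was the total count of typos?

n = 15 pages with total 100 typos

Gamma–Poisson conjugacy: posterior shape = α + Σxᵢ, posterior rate = β + n.
Matching: Σxᵢ = 115 − 15 = 100 and n = 35 − 20 = 15.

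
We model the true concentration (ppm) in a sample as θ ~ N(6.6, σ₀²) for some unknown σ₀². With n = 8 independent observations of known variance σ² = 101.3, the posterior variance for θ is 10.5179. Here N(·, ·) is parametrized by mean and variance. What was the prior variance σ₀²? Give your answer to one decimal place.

Posterior precision equals prior precision plus data precision: 1/σ_n² = 1/σ₀² + n/σ².
So 1/σ₀² = 1/10.5179 − 8/101.3 = 0.095076 − 0.078973 = 0.016103.
Hence σ₀² = 1/0.016103 ≈ 62.1.

σ₀² = 62.1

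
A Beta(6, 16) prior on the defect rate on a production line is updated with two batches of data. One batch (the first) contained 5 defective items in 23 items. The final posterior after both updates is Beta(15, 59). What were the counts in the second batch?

Sequential conjugate updates are equivalent to a single update on the pooled data, so total successes = posterior α − prior α and total failures = posterior β − prior β.
Total across both batches: 15−6=9 defective items, 59−16=43 good items.
Subtract the first batch: 9−5=4 defective items and 43−18=25 good items.

4 defective items and 25 good items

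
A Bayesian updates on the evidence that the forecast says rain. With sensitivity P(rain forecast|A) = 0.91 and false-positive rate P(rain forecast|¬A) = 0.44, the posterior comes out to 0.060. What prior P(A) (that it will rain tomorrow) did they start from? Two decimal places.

In odds form, posterior odds = prior odds × likelihood ratio, so prior odds = posterior odds ÷ LR.
Posterior odds = 0.060/(1−0.060) = 0.0638. LR = 0.91/0.44 = 2.0682.
Prior odds = 0.0638/2.0682 = 0.0308, so P(A) = 0.0308/(1+0.0308) ≈ 0.03.

P(A) = 0.03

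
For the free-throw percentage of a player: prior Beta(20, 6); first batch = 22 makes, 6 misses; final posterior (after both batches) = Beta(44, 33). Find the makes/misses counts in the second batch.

2 makes and 21 misses

Because Beta–binomial updating is additive in the counts, the combined data contributed (α_post−α_prior, β_post−β_prior) successes and failures.
Total across both batches: 44−20=24 makes, 33−6=27 misses.
Subtract the first batch: 24−22=2 makes and 27−6=21 misses.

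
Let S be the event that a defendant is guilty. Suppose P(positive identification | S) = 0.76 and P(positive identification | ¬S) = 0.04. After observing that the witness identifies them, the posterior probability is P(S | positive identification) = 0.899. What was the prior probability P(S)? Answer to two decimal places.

P(S) = 0.32

Bayes' rule in odds form gives O(S|E) = O(S)·[P(E|S)/P(E|¬S)], hence O(S) = O(S|E)/LR.
Posterior odds = 0.899/(1−0.899) = 8.9010. LR = 0.76/0.04 = 19.0000.
Prior odds = 8.9010/19.0000 = 0.4685, so P(S) = 0.4685/(1+0.4685) ≈ 0.32.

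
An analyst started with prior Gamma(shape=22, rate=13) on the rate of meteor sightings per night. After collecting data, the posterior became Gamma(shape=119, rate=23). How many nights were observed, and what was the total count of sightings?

A Gamma(α, β) prior (rate parametrization) on a Poisson rate with n observations summing to S gives posterior Gamma(α+S, β+n).
Matching: Σxᵢ = 119 − 22 = 97 and n = 23 − 13 = 10.

n = 10 nights with total 97 sightings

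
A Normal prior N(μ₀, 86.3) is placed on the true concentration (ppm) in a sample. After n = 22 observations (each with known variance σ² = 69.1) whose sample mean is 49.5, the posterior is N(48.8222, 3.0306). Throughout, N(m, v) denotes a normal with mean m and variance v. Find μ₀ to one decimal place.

With known observation variance, the Normal–Normal posterior has precision τ_n = τ₀ + n/σ² and mean μ_n = (τ₀μ₀ + (n/σ²)x̄)/τ_n.
Here τ₀ = 1/86.3 = 0.011587 and τ_data = 22/69.1 = 0.318379, so τ_n = 0.329966.
Rearranging for μ₀: μ₀ = (μ_n·τ_n − τ_data·x̄)/τ₀ = (48.8222·0.329966 − 0.318379·49.5) / 0.011587 = 0.349906/0.011587 ≈ 30.2.

μ₀ = 30.2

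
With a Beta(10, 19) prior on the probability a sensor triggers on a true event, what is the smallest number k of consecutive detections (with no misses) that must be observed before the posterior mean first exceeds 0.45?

After k detections and 0 misses the posterior is Beta(10+k, 19), with mean (10+k)/(10+19+k).
Set (10+k)/(29+k) > 0.45 and solve: k > (0.45·29 − 10)/(1 − 0.45) = 5.545.
The smallest integer exceeding 5.545 is 6, and checking k=6: (16)/(35) = 0.4571 > 0.45.

k = 6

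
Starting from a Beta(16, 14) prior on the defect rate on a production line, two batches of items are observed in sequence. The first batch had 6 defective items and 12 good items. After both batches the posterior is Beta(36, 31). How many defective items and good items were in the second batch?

14 defective items and 5 good items

Because Beta–binomial updating is additive in the counts, the combined data contributed (α_post−α_prior, β_post−β_prior) successes and failures.
Total across both batches: 36−16=20 defective items, 31−14=17 good items.
Subtract the first batch: 20−6=14 defective items and 17−12=5 good items.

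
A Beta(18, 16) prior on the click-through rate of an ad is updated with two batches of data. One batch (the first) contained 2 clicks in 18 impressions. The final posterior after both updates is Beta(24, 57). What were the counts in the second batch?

4 clicks and 25 non-clicks

Sequential conjugate updates are equivalent to a single update on the pooled data, so total successes = posterior α − prior α and total failures = posterior β − prior β.
Total across both batches: 24−18=6 clicks, 57−16=41 non-clicks.
Subtract the first batch: 6−2=4 clicks and 41−16=25 non-clicks.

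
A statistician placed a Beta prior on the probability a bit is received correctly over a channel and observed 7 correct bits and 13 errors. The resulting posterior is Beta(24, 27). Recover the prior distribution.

Under Beta–binomial conjugacy the posterior parameters are (a+s, b+f).
Subtract the data counts: 24−7=17, 27−13=14.

Beta(17, 14)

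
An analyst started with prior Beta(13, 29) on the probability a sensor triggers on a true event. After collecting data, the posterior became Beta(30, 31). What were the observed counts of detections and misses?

Under Beta–binomial conjugacy the posterior parameters are (α+s, β+f).
Match parameters: s=30−13=17, f=31−29=2.

17 detections and 2 misses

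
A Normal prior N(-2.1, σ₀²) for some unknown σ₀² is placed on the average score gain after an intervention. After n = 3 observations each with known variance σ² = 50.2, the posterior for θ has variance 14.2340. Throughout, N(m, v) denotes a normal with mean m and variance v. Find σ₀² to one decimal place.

Posterior precision equals prior precision plus data precision: 1/σ_n² = 1/σ₀² + n/σ².
So 1/σ₀² = 1/14.2340 − 3/50.2 = 0.070254 − 0.059761 = 0.010493.
Hence σ₀² = 1/0.010493 ≈ 95.3.

σ₀² = 95.3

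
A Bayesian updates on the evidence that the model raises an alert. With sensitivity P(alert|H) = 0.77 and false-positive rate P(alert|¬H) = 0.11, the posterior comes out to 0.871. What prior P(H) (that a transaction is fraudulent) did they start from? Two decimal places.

Bayes' rule in odds form gives O(H|E) = O(H)·[P(E|H)/P(E|¬H)], hence O(H) = O(H|E)/LR.
Posterior odds = 0.871/(1−0.871) = 6.7519. LR = 0.77/0.11 = 7.0000.
Prior odds = 6.7519/7.0000 = 0.9646, so P(H) = 0.9646/(1+0.9646) ≈ 0.49.

P(H) = 0.49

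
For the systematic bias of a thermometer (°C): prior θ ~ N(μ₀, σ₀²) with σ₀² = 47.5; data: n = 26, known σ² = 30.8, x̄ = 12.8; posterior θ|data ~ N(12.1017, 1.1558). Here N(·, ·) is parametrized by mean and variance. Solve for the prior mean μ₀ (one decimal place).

μ₀ = -15.9

The posterior mean is a precision-weighted average: μ_n = (τ₀μ₀ + τ_data·x̄)/(τ₀+τ_data), with τ₀=1/σ₀² and τ_data=n/σ².
Here τ₀ = 1/47.5 = 0.021053 and τ_data = 26/30.8 = 0.844156, so τ_n = 0.865209.
Rearranging for μ₀: μ₀ = (μ_n·τ_n − τ_data·x̄)/τ₀ = (12.1017·0.865209 − 0.844156·12.8) / 0.021053 = -0.334697/0.021053 ≈ -15.9.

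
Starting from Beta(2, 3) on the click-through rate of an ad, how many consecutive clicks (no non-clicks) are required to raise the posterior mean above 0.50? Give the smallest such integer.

k = 2

After k clicks and 0 non-clicks the posterior is Beta(2+k, 3), with mean (2+k)/(2+3+k).
Set (2+k)/(5+k) > 0.50 and solve: k > (0.50·5 − 2)/(1 − 0.50) = 1.000.
The smallest integer exceeding 1.000 is 2.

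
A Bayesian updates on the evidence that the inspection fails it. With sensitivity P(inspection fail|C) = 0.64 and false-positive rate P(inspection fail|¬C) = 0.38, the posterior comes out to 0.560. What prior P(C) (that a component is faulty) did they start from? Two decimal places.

P(C) = 0.43

In odds form, posterior odds = prior odds × likelihood ratio, so prior odds = posterior odds ÷ LR.
Posterior odds = 0.560/(1−0.560) = 1.2727. LR = 0.64/0.38 = 1.6842.
Prior odds = 1.2727/1.6842 = 0.7557, so P(C) = 0.7557/(1+0.7557) ≈ 0.43.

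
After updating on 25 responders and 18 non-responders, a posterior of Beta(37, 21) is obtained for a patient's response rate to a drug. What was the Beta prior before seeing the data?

Under Beta–binomial conjugacy the posterior parameters are (α+s, β+f).
So α = 37 − 25 = 12 and β = 21 − 18 = 3.

Beta(12, 3)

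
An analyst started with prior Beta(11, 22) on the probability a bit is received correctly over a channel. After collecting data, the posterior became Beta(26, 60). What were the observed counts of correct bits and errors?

15 correct bits and 38 errors

Under Beta–binomial conjugacy the posterior parameters are (α+s, β+f).
Match parameters: s=26−11=15, f=60−22=38.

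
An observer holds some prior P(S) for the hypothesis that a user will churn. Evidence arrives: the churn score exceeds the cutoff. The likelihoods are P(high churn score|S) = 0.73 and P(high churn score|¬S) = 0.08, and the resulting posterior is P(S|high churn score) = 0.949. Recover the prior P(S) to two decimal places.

In odds form, posterior odds = prior odds × likelihood ratio, so prior odds = posterior odds ÷ LR.
Posterior odds = 0.949/(1−0.949) = 18.6078. LR = 0.73/0.08 = 9.1250.
Prior odds = 18.6078/9.1250 = 2.0392, so P(S) = 2.0392/(1+2.0392) ≈ 0.67.

P(S) = 0.67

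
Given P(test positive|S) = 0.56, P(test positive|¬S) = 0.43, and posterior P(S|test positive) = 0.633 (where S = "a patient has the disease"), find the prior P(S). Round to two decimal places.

Bayes' rule in odds form gives O(S|E) = O(S)·[P(E|S)/P(E|¬S)], hence O(S) = O(S|E)/LR.
Posterior odds = 0.633/(1−0.633) = 1.7248. LR = 0.56/0.43 = 1.3023.
Prior odds = 1.7248/1.3023 = 1.3244, so P(S) = 1.3244/(1+1.3244) ≈ 0.57.

P(S) = 0.57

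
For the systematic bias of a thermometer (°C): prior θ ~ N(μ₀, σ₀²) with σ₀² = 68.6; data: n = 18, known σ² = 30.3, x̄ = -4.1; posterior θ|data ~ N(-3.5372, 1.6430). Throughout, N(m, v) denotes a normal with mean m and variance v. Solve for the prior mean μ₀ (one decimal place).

The posterior mean is a precision-weighted average: μ_n = (τ₀μ₀ + τ_data·x̄)/(τ₀+τ_data), with τ₀=1/σ₀² and τ_data=n/σ².
Here τ₀ = 1/68.6 = 0.014577 and τ_data = 18/30.3 = 0.594059, so τ_n = 0.608636.
Rearranging for μ₀: μ₀ = (μ_n·τ_n − τ_data·x̄)/τ₀ = (-3.5372·0.608636 − 0.594059·-4.1) / 0.014577 = 0.282775/0.014577 ≈ 19.4.

μ₀ = 19.4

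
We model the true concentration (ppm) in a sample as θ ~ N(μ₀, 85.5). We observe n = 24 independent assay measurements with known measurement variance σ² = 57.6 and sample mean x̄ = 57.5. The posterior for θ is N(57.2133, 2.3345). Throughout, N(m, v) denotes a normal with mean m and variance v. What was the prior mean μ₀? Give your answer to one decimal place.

μ₀ = 47.0

The posterior mean is a precision-weighted average: μ_n = (τ₀μ₀ + τ_data·x̄)/(τ₀+τ_data), with τ₀=1/σ₀² and τ_data=n/σ².
Here τ₀ = 1/85.5 = 0.011696 and τ_data = 24/57.6 = 0.416667, so τ_n = 0.428363.
Rearranging for μ₀: μ₀ = (μ_n·τ_n − τ_data·x̄)/τ₀ = (57.2133·0.428363 − 0.416667·57.5) / 0.011696 = 0.549708/0.011696 ≈ 47.0.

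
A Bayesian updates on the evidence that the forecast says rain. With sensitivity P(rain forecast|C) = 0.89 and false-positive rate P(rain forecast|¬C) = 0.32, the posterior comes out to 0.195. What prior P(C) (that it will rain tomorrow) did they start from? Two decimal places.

Bayes' rule in odds form gives O(C|E) = O(C)·[P(E|C)/P(E|¬C)], hence O(C) = O(C|E)/LR.
Posterior odds = 0.195/(1−0.195) = 0.2422. LR = 0.89/0.32 = 2.7812.
Prior odds = 0.2422/2.7812 = 0.0871, so P(C) = 0.0871/(1+0.0871) ≈ 0.08.

P(C) = 0.08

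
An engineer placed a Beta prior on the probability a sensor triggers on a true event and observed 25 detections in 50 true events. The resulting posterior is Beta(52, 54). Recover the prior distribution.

Beta(27, 29)

A Beta(a, b) prior with s successes and f failures in binomial data gives a Beta(a+s, b+f) posterior.
Subtract the data counts: 52−25=27, 54−25=29.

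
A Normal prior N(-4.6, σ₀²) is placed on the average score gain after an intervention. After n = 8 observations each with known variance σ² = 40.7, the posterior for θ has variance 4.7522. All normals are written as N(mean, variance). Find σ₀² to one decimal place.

Posterior precision equals prior precision plus data precision: 1/σ_n² = 1/σ₀² + n/σ².
So 1/σ₀² = 1/4.7522 − 8/40.7 = 0.210429 − 0.196560 = 0.013869.
Hence σ₀² = 1/0.013869 ≈ 72.1.

σ₀² = 72.1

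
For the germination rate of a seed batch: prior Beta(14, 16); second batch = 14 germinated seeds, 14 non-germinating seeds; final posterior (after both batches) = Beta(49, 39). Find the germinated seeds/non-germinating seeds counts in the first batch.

21 germinated seeds and 9 non-germinating seeds

Sequential conjugate updates are equivalent to a single update on the pooled data, so total successes = posterior α − prior α and total failures = posterior β − prior β.
Total across both batches: 49−14=35 germinated seeds, 39−16=23 non-germinating seeds.
Subtract the second batch: 35−14=21 germinated seeds and 23−14=9 non-germinating seeds.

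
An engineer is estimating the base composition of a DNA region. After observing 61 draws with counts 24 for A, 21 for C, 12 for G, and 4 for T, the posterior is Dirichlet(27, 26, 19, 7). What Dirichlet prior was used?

For a Dirichlet(α) prior with multinomial counts c, the posterior is Dirichlet(α + c) componentwise.
Subtract each count from the matching posterior parameter: 27−24=3, 26−21=5, 19−12=7, 7−4=3.

Dirichlet(3, 5, 7, 3)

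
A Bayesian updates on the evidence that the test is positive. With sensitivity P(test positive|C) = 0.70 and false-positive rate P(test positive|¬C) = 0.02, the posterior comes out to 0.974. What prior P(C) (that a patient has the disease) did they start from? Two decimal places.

P(C) = 0.52

In odds form, posterior odds = prior odds × likelihood ratio, so prior odds = posterior odds ÷ LR.
Posterior odds = 0.974/(1−0.974) = 37.4615. LR = 0.70/0.02 = 35.0000.
Prior odds = 37.4615/35.0000 = 1.0703, so P(C) = 1.0703/(1+1.0703) ≈ 0.52.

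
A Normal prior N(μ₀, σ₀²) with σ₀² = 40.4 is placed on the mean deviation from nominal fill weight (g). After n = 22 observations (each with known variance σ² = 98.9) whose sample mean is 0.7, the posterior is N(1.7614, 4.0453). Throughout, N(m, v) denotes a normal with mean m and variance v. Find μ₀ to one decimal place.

μ₀ = 11.3

With known observation variance, the Normal–Normal posterior has precision τ_n = τ₀ + n/σ² and mean μ_n = (τ₀μ₀ + (n/σ²)x̄)/τ_n.
Here τ₀ = 1/40.4 = 0.024752 and τ_data = 22/98.9 = 0.222447, so τ_n = 0.247199.
Rearranging for μ₀: μ₀ = (μ_n·τ_n − τ_data·x̄)/τ₀ = (1.7614·0.247199 − 0.222447·0.7) / 0.024752 = 0.279703/0.024752 ≈ 11.3.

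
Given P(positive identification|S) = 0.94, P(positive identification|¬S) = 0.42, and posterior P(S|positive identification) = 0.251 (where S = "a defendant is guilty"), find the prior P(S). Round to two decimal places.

Bayes' rule in odds form gives O(S|E) = O(S)·[P(E|S)/P(E|¬S)], hence O(S) = O(S|E)/LR.
Posterior odds = 0.251/(1−0.251) = 0.3351. LR = 0.94/0.42 = 2.2381.
Prior odds = 0.3351/2.2381 = 0.1497, so P(S) = 0.1497/(1+0.1497) ≈ 0.13.

P(S) = 0.13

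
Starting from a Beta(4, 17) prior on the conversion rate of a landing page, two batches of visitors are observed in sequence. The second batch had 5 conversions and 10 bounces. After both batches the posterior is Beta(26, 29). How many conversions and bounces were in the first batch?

Because Beta–binomial updating is additive in the counts, the combined data contributed (α_post−α_prior, β_post−β_prior) successes and failures.
Total across both batches: 26−4=22 conversions, 29−17=12 bounces.
Subtract the second batch: 22−5=17 conversions and 12−10=2 bounces.

17 conversions and 2 bounces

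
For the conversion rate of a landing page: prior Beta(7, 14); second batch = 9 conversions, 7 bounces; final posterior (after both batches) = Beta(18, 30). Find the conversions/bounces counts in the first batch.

2 conversions and 9 bounces

Because Beta–binomial updating is additive in the counts, the combined data contributed (α_post−α_prior, β_post−β_prior) successes and failures.
Total across both batches: 18−7=11 conversions, 30−14=16 bounces.
Subtract the second batch: 11−9=2 conversions and 16−7=9 bounces.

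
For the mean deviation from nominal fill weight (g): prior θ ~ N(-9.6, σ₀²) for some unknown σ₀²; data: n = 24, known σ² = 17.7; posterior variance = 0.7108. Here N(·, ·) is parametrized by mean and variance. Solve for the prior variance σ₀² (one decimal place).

Posterior precision equals prior precision plus data precision: 1/σ_n² = 1/σ₀² + n/σ².
So 1/σ₀² = 1/0.7108 − 24/17.7 = 1.406866 − 1.355932 = 0.050934.
Hence σ₀² = 1/0.050934 ≈ 19.6.

σ₀² = 19.6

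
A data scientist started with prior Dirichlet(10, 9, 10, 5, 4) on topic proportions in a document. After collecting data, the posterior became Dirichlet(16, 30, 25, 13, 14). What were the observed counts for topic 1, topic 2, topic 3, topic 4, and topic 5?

For a Dirichlet(α) prior with multinomial counts c, the posterior is Dirichlet(α + c) componentwise.
Counts are posterior − prior componentwise: 16−10=6, 30−9=21, 25−10=15, 13−5=8, 14−4=10.

counts (6, 21, 15, 8, 10)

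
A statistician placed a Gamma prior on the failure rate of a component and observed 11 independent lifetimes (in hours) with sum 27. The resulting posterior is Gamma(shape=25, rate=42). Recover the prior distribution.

Gamma–exponential conjugacy: posterior shape = α + n, posterior rate = β + Σtᵢ.
So α = 25 − 11 = 14 and β = 42 − 27 = 15.

Gamma(shape=14, rate=15)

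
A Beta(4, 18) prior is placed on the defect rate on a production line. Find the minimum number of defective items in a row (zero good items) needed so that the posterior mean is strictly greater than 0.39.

k = 8

After k defective items and 0 good items the posterior is Beta(4+k, 18), with mean (4+k)/(4+18+k).
Set (4+k)/(22+k) > 0.39 and solve: k > (0.39·22 − 4)/(1 − 0.39) = 7.508.
The smallest integer exceeding 7.508 is 8.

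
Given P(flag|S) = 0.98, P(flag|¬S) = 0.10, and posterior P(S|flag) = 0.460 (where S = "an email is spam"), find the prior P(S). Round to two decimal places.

Bayes' rule in odds form gives O(S|E) = O(S)·[P(E|S)/P(E|¬S)], hence O(S) = O(S|E)/LR.
Posterior odds = 0.460/(1−0.460) = 0.8519. LR = 0.98/0.10 = 9.8000.
Prior odds = 0.8519/9.8000 = 0.0869, so P(S) = 0.0869/(1+0.0869) ≈ 0.08.

P(S) = 0.08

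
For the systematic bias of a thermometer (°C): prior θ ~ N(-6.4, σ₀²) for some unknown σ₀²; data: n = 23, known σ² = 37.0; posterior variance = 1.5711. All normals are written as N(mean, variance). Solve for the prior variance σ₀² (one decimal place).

Posterior precision equals prior precision plus data precision: 1/σ_n² = 1/σ₀² + n/σ².
So 1/σ₀² = 1/1.5711 − 23/37.0 = 0.636497 − 0.621622 = 0.014875.
Hence σ₀² = 1/0.014875 ≈ 67.2.

σ₀² = 67.2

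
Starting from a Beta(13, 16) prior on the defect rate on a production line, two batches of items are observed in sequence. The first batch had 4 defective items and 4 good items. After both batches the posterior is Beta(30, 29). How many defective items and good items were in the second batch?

13 defective items and 9 good items

Because Beta–binomial updating is additive in the counts, the combined data contributed (α_post−α_prior, β_post−β_prior) successes and failures.
Total across both batches: 30−13=17 defective items, 29−16=13 good items.
Subtract the first batch: 17−4=13 defective items and 13−4=9 good items.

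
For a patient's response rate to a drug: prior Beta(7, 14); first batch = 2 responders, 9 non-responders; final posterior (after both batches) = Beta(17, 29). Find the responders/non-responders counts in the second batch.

8 responders and 6 non-responders

Sequential conjugate updates are equivalent to a single update on the pooled data, so total successes = posterior α − prior α and total failures = posterior β − prior β.
Total across both batches: 17−7=10 responders, 29−14=15 non-responders.
Subtract the first batch: 10−2=8 responders and 15−9=6 non-responders.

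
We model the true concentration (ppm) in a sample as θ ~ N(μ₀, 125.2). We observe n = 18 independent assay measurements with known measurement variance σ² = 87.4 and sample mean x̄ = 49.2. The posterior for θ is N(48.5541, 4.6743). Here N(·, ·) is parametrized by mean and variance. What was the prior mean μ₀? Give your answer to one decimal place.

μ₀ = 31.9

With known observation variance, the Normal–Normal posterior has precision τ_n = τ₀ + n/σ² and mean μ_n = (τ₀μ₀ + (n/σ²)x̄)/τ_n.
Here τ₀ = 1/125.2 = 0.007987 and τ_data = 18/87.4 = 0.205950, so τ_n = 0.213937.
Rearranging for μ₀: μ₀ = (μ_n·τ_n − τ_data·x̄)/τ₀ = (48.5541·0.213937 − 0.205950·49.2) / 0.007987 = 0.254778/0.007987 ≈ 31.9.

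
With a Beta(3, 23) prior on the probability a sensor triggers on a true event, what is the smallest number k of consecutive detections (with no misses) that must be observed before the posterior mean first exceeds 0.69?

k = 49

After k detections and 0 misses the posterior is Beta(3+k, 23), with mean (3+k)/(3+23+k).
Set (3+k)/(26+k) > 0.69 and solve: k > (0.69·26 − 3)/(1 − 0.69) = 48.194.
The smallest integer exceeding 48.194 is 49.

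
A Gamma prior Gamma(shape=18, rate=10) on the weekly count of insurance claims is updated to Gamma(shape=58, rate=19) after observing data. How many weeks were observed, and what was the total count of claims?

Gamma–Poisson conjugacy: posterior shape = α + Σxᵢ, posterior rate = β + n.
Matching: Σxᵢ = 58 − 18 = 40 and n = 19 − 10 = 9.

n = 9 weeks with total 40 claims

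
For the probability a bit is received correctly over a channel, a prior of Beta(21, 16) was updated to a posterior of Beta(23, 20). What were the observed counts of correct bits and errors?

2 correct bits and 4 errors

Under Beta–binomial conjugacy the posterior parameters are (α+s, β+f).
Match parameters: s=23−21=2, f=20−16=4.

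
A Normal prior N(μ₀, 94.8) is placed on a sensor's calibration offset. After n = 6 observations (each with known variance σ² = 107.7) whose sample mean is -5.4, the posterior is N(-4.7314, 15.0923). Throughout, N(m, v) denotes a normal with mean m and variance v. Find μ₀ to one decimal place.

μ₀ = -1.2

With known observation variance, the Normal–Normal posterior has precision τ_n = τ₀ + n/σ² and mean μ_n = (τ₀μ₀ + (n/σ²)x̄)/τ_n.
Here τ₀ = 1/94.8 = 0.010549 and τ_data = 6/107.7 = 0.055710, so τ_n = 0.066259.
Rearranging for μ₀: μ₀ = (μ_n·τ_n − τ_data·x̄)/τ₀ = (-4.7314·0.066259 − 0.055710·-5.4) / 0.010549 = -0.012664/0.010549 ≈ -1.2.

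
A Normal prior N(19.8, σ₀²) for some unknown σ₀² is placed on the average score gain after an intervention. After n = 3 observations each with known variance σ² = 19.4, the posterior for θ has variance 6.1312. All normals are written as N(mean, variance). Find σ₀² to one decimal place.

Posterior precision equals prior precision plus data precision: 1/σ_n² = 1/σ₀² + n/σ².
So 1/σ₀² = 1/6.1312 − 3/19.4 = 0.163100 − 0.154639 = 0.008461.
Hence σ₀² = 1/0.008461 ≈ 118.2.

σ₀² = 118.2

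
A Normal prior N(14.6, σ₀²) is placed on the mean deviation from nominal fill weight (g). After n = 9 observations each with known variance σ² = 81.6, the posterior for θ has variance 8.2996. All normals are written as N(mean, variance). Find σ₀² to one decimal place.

For the Normal–Normal model with known σ², precisions add: τ_n = τ₀ + n/σ².
So 1/σ₀² = 1/8.2996 − 9/81.6 = 0.120488 − 0.110294 = 0.010194.
Hence σ₀² = 1/0.010194 ≈ 98.1.

σ₀² = 98.1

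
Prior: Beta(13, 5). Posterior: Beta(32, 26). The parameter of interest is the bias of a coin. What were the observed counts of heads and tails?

Under Beta–binomial conjugacy the posterior parameters are (a+s, b+f).
So s = 32 − 13 = 19 and f = 26 − 5 = 21.

19 heads and 21 tails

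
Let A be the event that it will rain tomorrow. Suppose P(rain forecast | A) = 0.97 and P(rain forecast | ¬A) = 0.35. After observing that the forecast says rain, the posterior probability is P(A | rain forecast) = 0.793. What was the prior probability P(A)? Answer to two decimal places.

Bayes' rule in odds form gives O(A|E) = O(A)·[P(E|A)/P(E|¬A)], hence O(A) = O(A|E)/LR.
Posterior odds = 0.793/(1−0.793) = 3.8309. LR = 0.97/0.35 = 2.7714.
Prior odds = 3.8309/2.7714 = 1.3823, so P(A) = 1.3823/(1+1.3823) ≈ 0.58.

P(A) = 0.58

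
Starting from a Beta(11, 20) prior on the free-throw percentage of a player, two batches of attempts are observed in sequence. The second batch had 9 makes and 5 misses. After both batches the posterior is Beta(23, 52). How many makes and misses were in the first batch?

3 makes and 27 misses

Because Beta–binomial updating is additive in the counts, the combined data contributed (α_post−α_prior, β_post−β_prior) successes and failures.
Total across both batches: 23−11=12 makes, 52−20=32 misses.
Subtract the second batch: 12−9=3 makes and 32−5=27 misses.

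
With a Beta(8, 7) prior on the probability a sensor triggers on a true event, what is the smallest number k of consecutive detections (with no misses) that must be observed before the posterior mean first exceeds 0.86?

After k detections and 0 misses the posterior is Beta(8+k, 7), with mean (8+k)/(8+7+k).
Set (8+k)/(15+k) > 0.86 and solve: k > (0.86·15 − 8)/(1 − 0.86) = 35.000.
The smallest integer exceeding 35.000 is 36, and checking k=36: (44)/(51) = 0.8627 > 0.86.

k = 36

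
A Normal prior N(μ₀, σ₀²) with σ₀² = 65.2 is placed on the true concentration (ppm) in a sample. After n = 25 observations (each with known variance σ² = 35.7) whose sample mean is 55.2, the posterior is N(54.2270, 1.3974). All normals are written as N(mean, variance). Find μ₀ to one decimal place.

With known observation variance, the Normal–Normal posterior has precision τ_n = τ₀ + n/σ² and mean μ_n = (τ₀μ₀ + (n/σ²)x̄)/τ_n.
Here τ₀ = 1/65.2 = 0.015337 and τ_data = 25/35.7 = 0.700280, so τ_n = 0.715617.
Rearranging for μ₀: μ₀ = (μ_n·τ_n − τ_data·x̄)/τ₀ = (54.2270·0.715617 − 0.700280·55.2) / 0.015337 = 0.150307/0.015337 ≈ 9.8.

μ₀ = 9.8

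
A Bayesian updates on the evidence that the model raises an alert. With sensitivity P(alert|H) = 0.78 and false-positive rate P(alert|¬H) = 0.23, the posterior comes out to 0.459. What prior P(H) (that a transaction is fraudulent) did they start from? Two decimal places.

In odds form, posterior odds = prior odds × likelihood ratio, so prior odds = posterior odds ÷ LR.
Posterior odds = 0.459/(1−0.459) = 0.8484. LR = 0.78/0.23 = 3.3913.
Prior odds = 0.8484/3.3913 = 0.2502, so P(H) = 0.2502/(1+0.2502) ≈ 0.20.

P(H) = 0.20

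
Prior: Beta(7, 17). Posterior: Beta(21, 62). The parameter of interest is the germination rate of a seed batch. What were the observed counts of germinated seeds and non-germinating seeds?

14 germinated seeds and 45 non-germinating seeds

A Beta(a, b) prior with s successes and f failures in binomial data gives a Beta(a+s, b+f) posterior.
So s = 21 − 7 = 14 and f = 62 − 17 = 45.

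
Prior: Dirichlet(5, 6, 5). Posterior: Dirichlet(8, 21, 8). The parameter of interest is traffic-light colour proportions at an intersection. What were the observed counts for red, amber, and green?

counts (3, 15, 3)

For a Dirichlet(α) prior with multinomial counts c, the posterior is Dirichlet(α + c) componentwise.
Counts are posterior − prior componentwise: 8−5=3, 21−6=15, 8−5=3.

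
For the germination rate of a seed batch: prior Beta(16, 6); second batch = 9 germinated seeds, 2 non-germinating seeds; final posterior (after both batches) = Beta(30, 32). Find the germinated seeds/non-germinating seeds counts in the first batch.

Because Beta–binomial updating is additive in the counts, the combined data contributed (α_post−α_prior, β_post−β_prior) successes and failures.
Total across both batches: 30−16=14 germinated seeds, 32−6=26 non-germinating seeds.
Subtract the second batch: 14−9=5 germinated seeds and 26−2=24 non-germinating seeds.

5 germinated seeds and 24 non-germinating seeds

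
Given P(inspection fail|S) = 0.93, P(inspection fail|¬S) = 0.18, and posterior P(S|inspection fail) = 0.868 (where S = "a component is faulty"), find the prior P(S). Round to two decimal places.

Bayes' rule in odds form gives O(S|E) = O(S)·[P(E|S)/P(E|¬S)], hence O(S) = O(S|E)/LR.
Posterior odds = 0.868/(1−0.868) = 6.5758. LR = 0.93/0.18 = 5.1667.
Prior odds = 6.5758/5.1667 = 1.2727, so P(S) = 1.2727/(1+1.2727) ≈ 0.56.

P(S) = 0.56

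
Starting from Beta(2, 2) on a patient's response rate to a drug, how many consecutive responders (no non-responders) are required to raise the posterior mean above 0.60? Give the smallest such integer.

After k responders and 0 non-responders the posterior is Beta(2+k, 2), with mean (2+k)/(2+2+k).
Set (2+k)/(4+k) > 0.60 and solve: k > (0.60·4 − 2)/(1 − 0.60) = 1.000.
The smallest integer exceeding 1.000 is 2, and checking k=2: (4)/(6) = 0.6667 > 0.60.

k = 2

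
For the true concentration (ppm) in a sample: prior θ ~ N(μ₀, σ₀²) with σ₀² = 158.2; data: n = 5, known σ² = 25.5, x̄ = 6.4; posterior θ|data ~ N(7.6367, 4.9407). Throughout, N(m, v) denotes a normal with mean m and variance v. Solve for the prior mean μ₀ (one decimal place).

With known observation variance, the Normal–Normal posterior has precision τ_n = τ₀ + n/σ² and mean μ_n = (τ₀μ₀ + (n/σ²)x̄)/τ_n.
Here τ₀ = 1/158.2 = 0.006321 and τ_data = 5/25.5 = 0.196078, so τ_n = 0.202399.
Rearranging for μ₀: μ₀ = (μ_n·τ_n − τ_data·x̄)/τ₀ = (7.6367·0.202399 − 0.196078·6.4) / 0.006321 = 0.290761/0.006321 ≈ 46.0.

μ₀ = 46.0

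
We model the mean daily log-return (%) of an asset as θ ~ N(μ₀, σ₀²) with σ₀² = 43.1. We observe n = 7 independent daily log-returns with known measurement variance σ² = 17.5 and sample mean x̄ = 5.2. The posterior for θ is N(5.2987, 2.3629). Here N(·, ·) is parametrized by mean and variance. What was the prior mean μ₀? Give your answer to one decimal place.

The posterior mean is a precision-weighted average: μ_n = (τ₀μ₀ + τ_data·x̄)/(τ₀+τ_data), with τ₀=1/σ₀² and τ_data=n/σ².
Here τ₀ = 1/43.1 = 0.023202 and τ_data = 7/17.5 = 0.400000, so τ_n = 0.423202.
Rearranging for μ₀: μ₀ = (μ_n·τ_n − τ_data·x̄)/τ₀ = (5.2987·0.423202 − 0.400000·5.2) / 0.023202 = 0.162420/0.023202 ≈ 7.0.

μ₀ = 7.0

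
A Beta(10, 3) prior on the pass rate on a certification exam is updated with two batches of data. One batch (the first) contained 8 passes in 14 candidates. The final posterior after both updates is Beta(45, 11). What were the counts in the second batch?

Because Beta–binomial updating is additive in the counts, the combined data contributed (α_post−α_prior, β_post−β_prior) successes and failures.
Total across both batches: 45−10=35 passes, 11−3=8 failures.
Subtract the first batch: 35−8=27 passes and 8−6=2 failures.

27 passes and 2 failures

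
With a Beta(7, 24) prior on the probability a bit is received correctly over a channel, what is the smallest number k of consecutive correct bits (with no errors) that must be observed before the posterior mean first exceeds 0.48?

k = 16

After k correct bits and 0 errors the posterior is Beta(7+k, 24), with mean (7+k)/(7+24+k).
Set (7+k)/(31+k) > 0.48 and solve: k > (0.48·31 − 7)/(1 − 0.48) = 15.154.
The smallest integer exceeding 15.154 is 16.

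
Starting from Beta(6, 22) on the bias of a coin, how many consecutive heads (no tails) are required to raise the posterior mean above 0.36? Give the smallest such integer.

After k heads and 0 tails the posterior is Beta(6+k, 22), with mean (6+k)/(6+22+k).
Set (6+k)/(28+k) > 0.36 and solve: k > (0.36·28 − 6)/(1 − 0.36) = 6.375.
The smallest integer exceeding 6.375 is 7, and checking k=7: (13)/(35) = 0.3714 > 0.36.

k = 7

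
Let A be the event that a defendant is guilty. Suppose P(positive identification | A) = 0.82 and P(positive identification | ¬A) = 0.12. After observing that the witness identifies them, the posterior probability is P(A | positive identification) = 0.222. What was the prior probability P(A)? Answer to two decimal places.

P(A) = 0.04

Bayes' rule in odds form gives O(A|E) = O(A)·[P(E|A)/P(E|¬A)], hence O(A) = O(A|E)/LR.
Posterior odds = 0.222/(1−0.222) = 0.2853. LR = 0.82/0.12 = 6.8333.
Prior odds = 0.2853/6.8333 = 0.0418, so P(A) = 0.0418/(1+0.0418) ≈ 0.04.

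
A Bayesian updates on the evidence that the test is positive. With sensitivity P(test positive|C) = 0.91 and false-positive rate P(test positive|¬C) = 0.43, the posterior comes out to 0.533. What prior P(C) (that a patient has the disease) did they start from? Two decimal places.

P(C) = 0.35

In odds form, posterior odds = prior odds × likelihood ratio, so prior odds = posterior odds ÷ LR.
Posterior odds = 0.533/(1−0.533) = 1.1413. LR = 0.91/0.43 = 2.1163.
Prior odds = 1.1413/2.1163 = 0.5393, so P(C) = 0.5393/(1+0.5393) ≈ 0.35.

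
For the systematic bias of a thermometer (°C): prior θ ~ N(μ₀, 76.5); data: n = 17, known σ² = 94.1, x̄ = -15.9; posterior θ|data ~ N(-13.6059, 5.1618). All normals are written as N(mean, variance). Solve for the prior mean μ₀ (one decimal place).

μ₀ = 18.1

The posterior mean is a precision-weighted average: μ_n = (τ₀μ₀ + τ_data·x̄)/(τ₀+τ_data), with τ₀=1/σ₀² and τ_data=n/σ².
Here τ₀ = 1/76.5 = 0.013072 and τ_data = 17/94.1 = 0.180659, so τ_n = 0.193731.
Rearranging for μ₀: μ₀ = (μ_n·τ_n − τ_data·x̄)/τ₀ = (-13.6059·0.193731 − 0.180659·-15.9) / 0.013072 = 0.236593/0.013072 ≈ 18.1.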